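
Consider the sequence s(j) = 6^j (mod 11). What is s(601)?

6

Computing terms: s(0) = 1,  s(1) = 6,  s(2) = 3,  s(3) = 7,  s(4) = 9,  s(5) = 10,  s(6) = 5,  s(7) = 8,  s(8) = 4,  s(9) = 2,  s(10) = 1.
The sequence repeats with period 10.
So s(601) = s(0 + ((601-0) mod 10)) = s(1) = 6.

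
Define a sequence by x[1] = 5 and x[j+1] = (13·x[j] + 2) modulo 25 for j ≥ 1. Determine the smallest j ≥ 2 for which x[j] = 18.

We have x[1] = 5,  x[2] = 17,  x[3] = 23,  x[4] = 1,  x[5] = 15,  x[6] = 22,  x[7] = 13,  x[8] = 21,  x[9] = 0,  x[10] = 2,  x[11] = 3,  x[12] = 16,  x[13] = 10,  x[14] = 7,  x[15] = 18,  x[16] = 11,  x[17] = 20,  x[18] = 12,  x[19] = 8,  x[20] = 6,  x[21] = 5.
The sequence repeats with period 20.
The value 18 first appears (with j ≥ 2) at x[15].

15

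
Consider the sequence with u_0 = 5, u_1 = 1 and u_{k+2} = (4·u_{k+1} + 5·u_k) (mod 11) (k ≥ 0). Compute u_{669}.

5

We have u_0 = 5,  u_1 = 1,  u_2 = 7,  u_3 = 0,  u_4 = 2,  u_5 = 8,  u_6 = 9,  u_7 = 10,  u_8 = 8,  u_9 = 5,  u_{10} = 5,  u_{11} = 1.
The sequence repeats with period 10.
(669 - 0) mod 10 = 9, so u_{669} = u_9 = 5.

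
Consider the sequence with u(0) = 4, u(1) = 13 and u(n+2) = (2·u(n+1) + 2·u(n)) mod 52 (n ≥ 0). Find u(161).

We have u(0) = 4, u(1) = 13, u(2) = 34, u(3) = 42, u(4) = 48, u(5) = 24, u(6) = 40, u(7) = 24, u(8) = 24, u(9) = 44, u(10) = 32, u(11) = 48, u(12) = 4, u(13) = 0, u(14) = 8, u(15) = 16, u(16) = 48, u(17) = 24.
Since (u(16), u(17)) = (u(4), u(5)) = (48, 24) (two consecutive terms determine the rest), the sequence is eventually periodic: after a pre-period of length 4 it cycles with period 12.
For n ≥ 4, u(n) depends only on (n - 4) mod 12. (161 - 4) mod 12 = 1, so u(161) = u(5) = 24.

24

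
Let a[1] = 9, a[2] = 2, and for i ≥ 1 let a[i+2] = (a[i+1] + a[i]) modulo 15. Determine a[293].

We have a[1] = 9,  a[2] = 2,  a[3] = 11,  a[4] = 13,  a[5] = 9,  a[6] = 7,  a[7] = 1,  a[8] = 8,  a[9] = 9,  a[10] = 2.
The sequence repeats with period 8.
So a[293] = a[1 + ((293-1) mod 8)] = a[5] = 9.

9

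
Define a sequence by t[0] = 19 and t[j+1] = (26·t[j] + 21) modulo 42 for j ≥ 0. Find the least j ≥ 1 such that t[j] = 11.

Computing terms: t[0] = 19,  t[1] = 11,  t[2] = 13,  t[3] = 23,  t[4] = 31,  t[5] = 29,  t[6] = 19.
The sequence repeats with period 6.
The value 11 first appears (with j ≥ 1) at t[1].

1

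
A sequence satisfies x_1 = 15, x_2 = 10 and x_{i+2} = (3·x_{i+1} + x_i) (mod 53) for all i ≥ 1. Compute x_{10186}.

49

We have x_1 = 15; x_2 = 10; x_3 = 45; x_4 = 39; x_5 = 3; x_6 = 48; x_7 = 41; x_8 = 12; x_9 = 24; x_{10} = 31; x_{11} = 11; x_{12} = 11; x_{13} = 44; x_{14} = 37; x_{15} = 49; x_{16} = 25; x_{17} = 18; x_{18} = 26; x_{19} = 43; x_{20} = 49; x_{21} = 31; x_{22} = 36; x_{23} = 33; x_{24} = 29; x_{25} = 14; x_{26} = 18; x_{27} = 15; x_{28} = 10.
The sequence repeats with period 26.
(10186 - 1) mod 26 = 19, so x_{10186} = x_{20} = 49.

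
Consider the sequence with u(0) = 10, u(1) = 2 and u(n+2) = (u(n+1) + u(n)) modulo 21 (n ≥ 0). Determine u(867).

We have u(0) = 10,  u(1) = 2,  u(2) = 12,  u(3) = 14,  u(4) = 5,  u(5) = 19,  u(6) = 3,  u(7) = 1,  u(8) = 4,  u(9) = 5,  u(10) = 9,  u(11) = 14,  u(12) = 2,  u(13) = 16,  u(14) = 18,  u(15) = 13,  u(16) = 10,  u(17) = 2.
Since (u(16), u(17)) = (u(0), u(1)) = (10, 2) (two consecutive terms determine the rest), the sequence is periodic with period 16.
(867 - 0) mod 16 = 3, so u(867) = u(3) = 14.

14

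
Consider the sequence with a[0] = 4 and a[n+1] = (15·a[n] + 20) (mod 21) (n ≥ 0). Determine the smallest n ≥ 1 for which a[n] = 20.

a[0] = 4; a[1] = 17; a[2] = 2; a[3] = 8; a[4] = 14; a[5] = 20; a[6] = 5; a[7] = 11; a[8] = 17.
Since a[8] = a[1] = 17, the sequence is eventually periodic: after a pre-period of length 1 it cycles with period 7.
The value 20 first appears (with n ≥ 1) at a[5].

5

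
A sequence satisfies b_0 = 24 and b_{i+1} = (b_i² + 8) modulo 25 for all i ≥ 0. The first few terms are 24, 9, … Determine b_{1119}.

4

We have b_0 = 24; b_1 = 9; b_2 = 14; b_3 = 4; b_4 = 24.
The sequence repeats with period 4.
So b_{1119} = b_{0 + ((1119-0) mod 4)} = b_3 = 4.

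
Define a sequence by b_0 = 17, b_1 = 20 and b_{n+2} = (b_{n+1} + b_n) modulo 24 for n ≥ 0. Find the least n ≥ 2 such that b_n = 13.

2

We have b_0 = 17; b_1 = 20; b_2 = 13; b_3 = 9; b_4 = 22; b_5 = 7; b_6 = 5; b_7 = 12; b_8 = 17; b_9 = 5; b_{10} = 22; b_{11} = 3; b_{12} = 1; b_{13} = 4; b_{14} = 5; b_{15} = 9; b_{16} = 14; b_{17} = 23; b_{18} = 13; b_{19} = 12; b_{20} = 1; b_{21} = 13; b_{22} = 14; b_{23} = 3; b_{24} = 17; b_{25} = 20.
The sequence repeats with period 24.
The value 13 first appears (with n ≥ 2) at b_2.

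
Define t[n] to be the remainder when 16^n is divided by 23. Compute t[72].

t[1] = 16, t[2] = 3, t[3] = 2, t[4] = 9, t[5] = 6, t[6] = 4, t[7] = 18, t[8] = 12, t[9] = 8, t[10] = 13, t[11] = 1, t[12] = 16.
The sequence repeats with period 11.
So t[72] = t[1 + ((72-1) mod 11)] = t[6] = 4.

4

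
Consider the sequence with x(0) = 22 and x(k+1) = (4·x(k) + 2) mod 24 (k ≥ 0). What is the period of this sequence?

3

Computing terms: x(0) = 22,  x(1) = 18,  x(2) = 2,  x(3) = 10,  x(4) = 18.
Since x(4) = x(1) = 18, the sequence is eventually periodic: after a pre-period of length 1 it cycles with period 3.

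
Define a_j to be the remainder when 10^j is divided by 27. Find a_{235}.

We have a_0 = 1, a_1 = 10, a_2 = 19, a_3 = 1.
Since a_3 = a_0 = 1, the sequence is periodic with period 3.
So a_{235} = a_{0 + ((235-0) mod 3)} = a_1 = 10.

10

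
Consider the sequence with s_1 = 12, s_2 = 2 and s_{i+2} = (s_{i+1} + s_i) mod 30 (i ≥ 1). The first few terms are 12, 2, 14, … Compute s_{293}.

Computing terms: s_1 = 12, s_2 = 2, s_3 = 14, s_4 = 16, s_5 = 0, s_6 = 16, s_7 = 16, s_8 = 2, s_9 = 18, s_{10} = 20, s_{11} = 8, s_{12} = 28, s_{13} = 6, s_{14} = 4, s_{15} = 10, s_{16} = 14, s_{17} = 24, s_{18} = 8, s_{19} = 2, s_{20} = 10, s_{21} = 12, s_{22} = 22, s_{23} = 4, s_{24} = 26, s_{25} = 0, s_{26} = 26, s_{27} = 26, s_{28} = 22, s_{29} = 18, s_{30} = 10, s_{31} = 28, s_{32} = 8, s_{33} = 6, s_{34} = 14, s_{35} = 20, s_{36} = 4, s_{37} = 24, s_{38} = 28, s_{39} = 22, s_{40} = 20, s_{41} = 12, s_{42} = 2.
Since (s_{41}, s_{42}) = (s_1, s_2) = (12, 2) (two consecutive terms determine the rest), the sequence is periodic with period 40.
So s_{293} = s_{1 + ((293-1) mod 40)} = s_{13} = 6.

6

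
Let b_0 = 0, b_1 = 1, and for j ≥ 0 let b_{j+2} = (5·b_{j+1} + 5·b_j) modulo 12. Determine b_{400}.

b_0 = 0,  b_1 = 1,  b_2 = 5,  b_3 = 6,  b_4 = 7,  b_5 = 5,  b_6 = 0,  b_7 = 1.
Since (b_6, b_7) = (b_0, b_1) = (0, 1) (two consecutive terms determine the rest), the sequence is periodic with period 6.
So b_{400} = b_{0 + ((400-0) mod 6)} = b_4 = 7.

7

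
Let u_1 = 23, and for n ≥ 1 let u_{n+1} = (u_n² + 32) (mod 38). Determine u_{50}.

19

Computing terms: u_1 = 23; u_2 = 29; u_3 = 37; u_4 = 33; u_5 = 19; u_6 = 13; u_7 = 11; u_8 = 1; u_9 = 33.
Since u_9 = u_4 = 33, the sequence is eventually periodic: after a pre-period of length 3 it cycles with period 5.
For n ≥ 4, u_n depends only on (n - 4) mod 5. (50 - 4) mod 5 = 1, so u_{50} = u_5 = 19.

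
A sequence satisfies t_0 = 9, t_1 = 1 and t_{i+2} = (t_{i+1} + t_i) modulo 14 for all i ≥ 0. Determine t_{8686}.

t_0 = 9; t_1 = 1; t_2 = 10; t_3 = 11; t_4 = 7; t_5 = 4; t_6 = 11; t_7 = 1; t_8 = 12; t_9 = 13; t_{10} = 11; t_{11} = 10; t_{12} = 7; t_{13} = 3; t_{14} = 10; t_{15} = 13; t_{16} = 9; t_{17} = 8; t_{18} = 3; t_{19} = 11; t_{20} = 0; t_{21} = 11; t_{22} = 11; t_{23} = 8; t_{24} = 5; t_{25} = 13; t_{26} = 4; t_{27} = 3; t_{28} = 7; t_{29} = 10; t_{30} = 3; t_{31} = 13; t_{32} = 2; t_{33} = 1; t_{34} = 3; t_{35} = 4; t_{36} = 7; t_{37} = 11; t_{38} = 4; t_{39} = 1; t_{40} = 5; t_{41} = 6; t_{42} = 11; t_{43} = 3; t_{44} = 0; t_{45} = 3; t_{46} = 3; t_{47} = 6; t_{48} = 9; t_{49} = 1.
Since (t_{48}, t_{49}) = (t_0, t_1) = (9, 1) (two consecutive terms determine the rest), the sequence is periodic with period 48.
So t_{8686} = t_{0 + ((8686-0) mod 48)} = t_{46} = 3.

3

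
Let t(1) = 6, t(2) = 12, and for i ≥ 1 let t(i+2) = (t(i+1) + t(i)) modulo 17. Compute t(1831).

16

t(1) = 6; t(2) = 12; t(3) = 1; t(4) = 13; t(5) = 14; t(6) = 10; t(7) = 7; t(8) = 0; t(9) = 7; t(10) = 7; t(11) = 14; t(12) = 4; t(13) = 1; t(14) = 5; t(15) = 6; t(16) = 11; t(17) = 0; t(18) = 11; t(19) = 11; t(20) = 5; t(21) = 16; t(22) = 4; t(23) = 3; t(24) = 7; t(25) = 10; t(26) = 0; t(27) = 10; t(28) = 10; t(29) = 3; t(30) = 13; t(31) = 16; t(32) = 12; t(33) = 11; t(34) = 6; t(35) = 0; t(36) = 6; t(37) = 6; t(38) = 12.
Since (t(37), t(38)) = (t(1), t(2)) = (6, 12) (two consecutive terms determine the rest), the sequence is periodic with period 36.
So t(1831) = t(1 + ((1831-1) mod 36)) = t(31) = 16.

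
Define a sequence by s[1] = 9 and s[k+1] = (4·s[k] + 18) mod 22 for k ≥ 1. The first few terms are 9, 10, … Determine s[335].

6

We have s[1] = 9, s[2] = 10, s[3] = 14, s[4] = 8, s[5] = 6, s[6] = 20, s[7] = 10.
Since s[7] = s[2] = 10, the sequence is eventually periodic: after a pre-period of length 1 it cycles with period 5.
For k ≥ 2, s[k] depends only on (k - 2) mod 5. (335 - 2) mod 5 = 3, so s[335] = s[5] = 6.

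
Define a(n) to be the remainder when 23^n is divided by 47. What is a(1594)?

18

We have a(1) = 23, a(2) = 12, a(3) = 41, a(4) = 3, a(5) = 22, a(6) = 36, a(7) = 29, a(8) = 9, a(9) = 19, a(10) = 14, a(11) = 40, a(12) = 27, a(13) = 10, a(14) = 42, a(15) = 26, a(16) = 34, a(17) = 30, a(18) = 32, a(19) = 31, a(20) = 8, a(21) = 43, a(22) = 2, a(23) = 46, a(24) = 24, a(25) = 35, a(26) = 6, a(27) = 44, a(28) = 25, a(29) = 11, a(30) = 18, a(31) = 38, a(32) = 28, a(33) = 33, a(34) = 7, a(35) = 20, a(36) = 37, a(37) = 5, a(38) = 21, a(39) = 13, a(40) = 17, a(41) = 15, a(42) = 16, a(43) = 39, a(44) = 4, a(45) = 45, a(46) = 1, a(47) = 23.
The sequence repeats with period 46.
So a(1594) = a(1 + ((1594-1) mod 46)) = a(30) = 18.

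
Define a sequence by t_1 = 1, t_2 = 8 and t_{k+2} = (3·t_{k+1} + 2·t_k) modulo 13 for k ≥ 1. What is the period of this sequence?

We have t_1 = 1; t_2 = 8; t_3 = 0; t_4 = 3; t_5 = 9; t_6 = 7; t_7 = 0; t_8 = 1; t_9 = 3; t_{10} = 11; t_{11} = 0; t_{12} = 9; t_{13} = 1; t_{14} = 8.
The sequence repeats with period 12.

12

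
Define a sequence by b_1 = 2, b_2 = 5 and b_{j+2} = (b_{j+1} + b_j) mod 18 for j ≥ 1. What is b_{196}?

We have b_1 = 2,  b_2 = 5,  b_3 = 7,  b_4 = 12,  b_5 = 1,  b_6 = 13,  b_7 = 14,  b_8 = 9,  b_9 = 5,  b_{10} = 14,  b_{11} = 1,  b_{12} = 15,  b_{13} = 16,  b_{14} = 13,  b_{15} = 11,  b_{16} = 6,  b_{17} = 17,  b_{18} = 5,  b_{19} = 4,  b_{20} = 9,  b_{21} = 13,  b_{22} = 4,  b_{23} = 17,  b_{24} = 3,  b_{25} = 2,  b_{26} = 5.
Since (b_{25}, b_{26}) = (b_1, b_2) = (2, 5) (two consecutive terms determine the rest), the sequence is periodic with period 24.
So b_{196} = b_{1 + ((196-1) mod 24)} = b_4 = 12.

12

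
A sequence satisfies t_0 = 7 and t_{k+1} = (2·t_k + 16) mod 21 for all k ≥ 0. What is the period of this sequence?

6

t_0 = 7, t_1 = 9, t_2 = 13, t_3 = 0, t_4 = 16, t_5 = 6, t_6 = 7.
Since t_6 = t_0 = 7, the sequence is periodic with period 6.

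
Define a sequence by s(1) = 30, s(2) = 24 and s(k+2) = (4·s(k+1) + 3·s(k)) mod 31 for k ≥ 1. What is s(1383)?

0

s(1) = 30,  s(2) = 24,  s(3) = 0,  s(4) = 10,  s(5) = 9,  s(6) = 4,  s(7) = 12,  s(8) = 29,  s(9) = 28,  s(10) = 13,  s(11) = 12,  s(12) = 25,  s(13) = 12,  s(14) = 30,  s(15) = 1,  s(16) = 1,  s(17) = 7,  s(18) = 0,  s(19) = 21,  s(20) = 22,  s(21) = 27,  s(22) = 19,  s(23) = 2,  s(24) = 3,  s(25) = 18,  s(26) = 19,  s(27) = 6,  s(28) = 19,  s(29) = 1,  s(30) = 30,  s(31) = 30,  s(32) = 24.
The sequence repeats with period 30.
So s(1383) = s(1 + ((1383-1) mod 30)) = s(3) = 0.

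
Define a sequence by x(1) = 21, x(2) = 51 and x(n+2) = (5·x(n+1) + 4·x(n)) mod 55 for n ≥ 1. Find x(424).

4

x(1) = 21, x(2) = 51, x(3) = 9, x(4) = 29, x(5) = 16, x(6) = 31, x(7) = 54, x(8) = 9, x(9) = 41, x(10) = 21, x(11) = 49, x(12) = 54, x(13) = 26, x(14) = 16, x(15) = 19, x(16) = 49, x(17) = 46, x(18) = 41, x(19) = 4, x(20) = 19, x(21) = 1, x(22) = 26, x(23) = 24, x(24) = 4, x(25) = 6, x(26) = 46, x(27) = 34, x(28) = 24, x(29) = 36, x(30) = 1, x(31) = 39, x(32) = 34, x(33) = 51, x(34) = 6, x(35) = 14, x(36) = 39, x(37) = 31, x(38) = 36, x(39) = 29, x(40) = 14, x(41) = 21, x(42) = 51.
The sequence repeats with period 40.
So x(424) = x(1 + ((424-1) mod 40)) = x(24) = 4.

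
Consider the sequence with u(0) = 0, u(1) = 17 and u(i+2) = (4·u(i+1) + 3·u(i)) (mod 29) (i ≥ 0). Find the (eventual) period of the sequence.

We have u(0) = 0; u(1) = 17; u(2) = 10; u(3) = 4; u(4) = 17; u(5) = 22; u(6) = 23; u(7) = 13; u(8) = 5; u(9) = 1; u(10) = 19; u(11) = 21; u(12) = 25; u(13) = 18; u(14) = 2; u(15) = 4; u(16) = 22; u(17) = 13; u(18) = 2; u(19) = 18; u(20) = 20; u(21) = 18; u(22) = 16; u(23) = 2; u(24) = 27; u(25) = 27; u(26) = 15; u(27) = 25; u(28) = 0; u(29) = 17.
The sequence repeats with period 28.

28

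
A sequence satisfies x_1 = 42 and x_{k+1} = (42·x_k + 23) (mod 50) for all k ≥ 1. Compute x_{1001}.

17

Listing terms: x_1 = 42, x_2 = 37, x_3 = 27, x_4 = 7, x_5 = 17, x_6 = 37.
Since x_6 = x_2 = 37, the sequence is eventually periodic: after a pre-period of length 1 it cycles with period 4.
For k ≥ 2, x_k depends only on (k - 2) mod 4. (1001 - 2) mod 4 = 3, so x_{1001} = x_5 = 17.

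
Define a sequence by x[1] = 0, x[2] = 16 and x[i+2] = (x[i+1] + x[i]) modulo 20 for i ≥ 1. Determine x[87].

Listing terms: x[1] = 0; x[2] = 16; x[3] = 16; x[4] = 12; x[5] = 8; x[6] = 0; x[7] = 8; x[8] = 8; x[9] = 16; x[10] = 4; x[11] = 0; x[12] = 4; x[13] = 4; x[14] = 8; x[15] = 12; x[16] = 0; x[17] = 12; x[18] = 12; x[19] = 4; x[20] = 16; x[21] = 0; x[22] = 16.
The sequence repeats with period 20.
(87 - 1) mod 20 = 6, so x[87] = x[7] = 8.

8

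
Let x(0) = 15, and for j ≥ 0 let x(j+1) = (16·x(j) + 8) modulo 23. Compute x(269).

16

x(0) = 15,  x(1) = 18,  x(2) = 20,  x(3) = 6,  x(4) = 12,  x(5) = 16,  x(6) = 11,  x(7) = 0,  x(8) = 8,  x(9) = 21,  x(10) = 22,  x(11) = 15.
Since x(11) = x(0) = 15, the sequence is periodic with period 11.
(269 - 0) mod 11 = 5, so x(269) = x(5) = 16.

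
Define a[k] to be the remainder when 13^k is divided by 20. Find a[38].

We have a[0] = 1, a[1] = 13, a[2] = 9, a[3] = 17, a[4] = 1.
Since a[4] = a[0] = 1, the sequence is periodic with period 4.
So a[38] = a[0 + ((38-0) mod 4)] = a[2] = 9.

9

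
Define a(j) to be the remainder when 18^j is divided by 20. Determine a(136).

We have a(0) = 1,  a(1) = 18,  a(2) = 4,  a(3) = 12,  a(4) = 16,  a(5) = 8,  a(6) = 4.
Since a(6) = a(2) = 4, the sequence is eventually periodic: after a pre-period of length 2 it cycles with period 4.
For j ≥ 2, a(j) depends only on (j - 2) mod 4. (136 - 2) mod 4 = 2, so a(136) = a(4) = 16.

16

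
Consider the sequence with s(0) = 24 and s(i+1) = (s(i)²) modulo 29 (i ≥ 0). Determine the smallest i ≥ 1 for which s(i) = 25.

Computing terms: s(0) = 24,  s(1) = 25,  s(2) = 16,  s(3) = 24.
Since s(3) = s(0) = 24, the sequence is periodic with period 3.
The value 25 first appears (with i ≥ 1) at s(1).

1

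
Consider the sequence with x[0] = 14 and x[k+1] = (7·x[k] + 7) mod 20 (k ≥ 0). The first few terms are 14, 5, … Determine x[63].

1

Listing terms: x[0] = 14, x[1] = 5, x[2] = 2, x[3] = 1, x[4] = 14.
Since x[4] = x[0] = 14, the sequence is periodic with period 4.
So x[63] = x[0 + ((63-0) mod 4)] = x[3] = 1.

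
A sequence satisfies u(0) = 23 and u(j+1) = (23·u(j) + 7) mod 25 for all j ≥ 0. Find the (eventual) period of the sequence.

20

u(0) = 23,  u(1) = 11,  u(2) = 10,  u(3) = 12,  u(4) = 8,  u(5) = 16,  u(6) = 0,  u(7) = 7,  u(8) = 18,  u(9) = 21,  u(10) = 15,  u(11) = 2,  u(12) = 3,  u(13) = 1,  u(14) = 5,  u(15) = 22,  u(16) = 13,  u(17) = 6,  u(18) = 20,  u(19) = 17,  u(20) = 23.
Since u(20) = u(0) = 23, the sequence is periodic with period 20.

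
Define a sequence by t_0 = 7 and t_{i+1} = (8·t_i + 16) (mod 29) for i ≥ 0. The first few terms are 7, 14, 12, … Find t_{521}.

16

Computing terms: t_0 = 7,  t_1 = 14,  t_2 = 12,  t_3 = 25,  t_4 = 13,  t_5 = 4,  t_6 = 19,  t_7 = 23,  t_8 = 26,  t_9 = 21,  t_{10} = 10,  t_{11} = 9,  t_{12} = 1,  t_{13} = 24,  t_{14} = 5,  t_{15} = 27,  t_{16} = 0,  t_{17} = 16,  t_{18} = 28,  t_{19} = 8,  t_{20} = 22,  t_{21} = 18,  t_{22} = 15,  t_{23} = 20,  t_{24} = 2,  t_{25} = 3,  t_{26} = 11,  t_{27} = 17,  t_{28} = 7.
The sequence repeats with period 28.
(521 - 0) mod 28 = 17, so t_{521} = t_{17} = 16.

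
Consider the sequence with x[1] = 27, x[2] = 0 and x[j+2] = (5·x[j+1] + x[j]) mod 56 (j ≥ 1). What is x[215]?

Computing terms: x[1] = 27, x[2] = 0, x[3] = 27, x[4] = 23, x[5] = 30, x[6] = 5, x[7] = 55, x[8] = 0, x[9] = 55, x[10] = 51, x[11] = 30, x[12] = 33, x[13] = 27, x[14] = 0.
The sequence repeats with period 12.
So x[215] = x[1 + ((215-1) mod 12)] = x[11] = 30.

30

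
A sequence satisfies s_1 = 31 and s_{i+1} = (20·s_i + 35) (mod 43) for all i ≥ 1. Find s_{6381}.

37

s_1 = 31; s_2 = 10; s_3 = 20; s_4 = 5; s_5 = 6; s_6 = 26; s_7 = 39; s_8 = 41; s_9 = 38; s_{10} = 21; s_{11} = 25; s_{12} = 19; s_{13} = 28; s_{14} = 36; s_{15} = 24; s_{16} = 42; s_{17} = 15; s_{18} = 34; s_{19} = 27; s_{20} = 16; s_{21} = 11; s_{22} = 40; s_{23} = 18; s_{24} = 8; s_{25} = 23; s_{26} = 22; s_{27} = 2; s_{28} = 32; s_{29} = 30; s_{30} = 33; s_{31} = 7; s_{32} = 3; s_{33} = 9; s_{34} = 0; s_{35} = 35; s_{36} = 4; s_{37} = 29; s_{38} = 13; s_{39} = 37; s_{40} = 1; s_{41} = 12; s_{42} = 17; s_{43} = 31.
The sequence repeats with period 42.
(6381 - 1) mod 42 = 38, so s_{6381} = s_{39} = 37.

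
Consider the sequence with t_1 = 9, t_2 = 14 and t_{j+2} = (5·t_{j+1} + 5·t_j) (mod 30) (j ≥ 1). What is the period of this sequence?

3

t_1 = 9,  t_2 = 14,  t_3 = 25,  t_4 = 15,  t_5 = 20,  t_6 = 25,  t_7 = 15.
Since (t_6, t_7) = (t_3, t_4) = (25, 15) (two consecutive terms determine the rest), the sequence is eventually periodic: after a pre-period of length 2 it cycles with period 3.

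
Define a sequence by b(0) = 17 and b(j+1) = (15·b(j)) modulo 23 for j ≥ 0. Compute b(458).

We have b(0) = 17; b(1) = 2; b(2) = 7; b(3) = 13; b(4) = 11; b(5) = 4; b(6) = 14; b(7) = 3; b(8) = 22; b(9) = 8; b(10) = 5; b(11) = 6; b(12) = 21; b(13) = 16; b(14) = 10; b(15) = 12; b(16) = 19; b(17) = 9; b(18) = 20; b(19) = 1; b(20) = 15; b(21) = 18; b(22) = 17.
Since b(22) = b(0) = 17, the sequence is periodic with period 22.
So b(458) = b(0 + ((458-0) mod 22)) = b(18) = 20.

20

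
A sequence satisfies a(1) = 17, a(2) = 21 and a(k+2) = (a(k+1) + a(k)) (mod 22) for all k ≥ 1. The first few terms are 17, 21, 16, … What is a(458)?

13

Listing terms: a(1) = 17; a(2) = 21; a(3) = 16; a(4) = 15; a(5) = 9; a(6) = 2; a(7) = 11; a(8) = 13; a(9) = 2; a(10) = 15; a(11) = 17; a(12) = 10; a(13) = 5; a(14) = 15; a(15) = 20; a(16) = 13; a(17) = 11; a(18) = 2; a(19) = 13; a(20) = 15; a(21) = 6; a(22) = 21; a(23) = 5; a(24) = 4; a(25) = 9; a(26) = 13; a(27) = 0; a(28) = 13; a(29) = 13; a(30) = 4; a(31) = 17; a(32) = 21.
Since (a(31), a(32)) = (a(1), a(2)) = (17, 21) (two consecutive terms determine the rest), the sequence is periodic with period 30.
So a(458) = a(1 + ((458-1) mod 30)) = a(8) = 13.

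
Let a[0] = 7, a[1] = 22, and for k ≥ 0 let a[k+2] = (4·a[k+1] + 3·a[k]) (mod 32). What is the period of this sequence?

16

a[0] = 7; a[1] = 22; a[2] = 13; a[3] = 22; a[4] = 31; a[5] = 30; a[6] = 21; a[7] = 14; a[8] = 23; a[9] = 6; a[10] = 29; a[11] = 6; a[12] = 15; a[13] = 14; a[14] = 5; a[15] = 30; a[16] = 7; a[17] = 22.
Since (a[16], a[17]) = (a[0], a[1]) = (7, 22) (two consecutive terms determine the rest), the sequence is periodic with period 16.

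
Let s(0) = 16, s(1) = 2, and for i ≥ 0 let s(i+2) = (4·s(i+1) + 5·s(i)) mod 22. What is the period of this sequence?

10

s(0) = 16; s(1) = 2; s(2) = 0; s(3) = 10; s(4) = 18; s(5) = 12; s(6) = 6; s(7) = 18; s(8) = 14; s(9) = 14; s(10) = 16; s(11) = 2.
Since (s(10), s(11)) = (s(0), s(1)) = (16, 2) (two consecutive terms determine the rest), the sequence is periodic with period 10.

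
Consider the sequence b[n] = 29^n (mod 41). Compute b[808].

18

We have b[0] = 1, b[1] = 29, b[2] = 21, b[3] = 35, b[4] = 31, b[5] = 38, b[6] = 36, b[7] = 19, b[8] = 18, b[9] = 30, b[10] = 9, b[11] = 15, b[12] = 25, b[13] = 28, b[14] = 33, b[15] = 14, b[16] = 37, b[17] = 7, b[18] = 39, b[19] = 24, b[20] = 40, b[21] = 12, b[22] = 20, b[23] = 6, b[24] = 10, b[25] = 3, b[26] = 5, b[27] = 22, b[28] = 23, b[29] = 11, b[30] = 32, b[31] = 26, b[32] = 16, b[33] = 13, b[34] = 8, b[35] = 27, b[36] = 4, b[37] = 34, b[38] = 2, b[39] = 17, b[40] = 1.
Since b[40] = b[0] = 1, the sequence is periodic with period 40.
So b[808] = b[0 + ((808-0) mod 40)] = b[8] = 18.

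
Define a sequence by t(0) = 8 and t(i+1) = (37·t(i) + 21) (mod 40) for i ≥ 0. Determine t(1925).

Computing terms: t(0) = 8,  t(1) = 37,  t(2) = 30,  t(3) = 11,  t(4) = 28,  t(5) = 17,  t(6) = 10,  t(7) = 31,  t(8) = 8.
The sequence repeats with period 8.
(1925 - 0) mod 8 = 5, so t(1925) = t(5) = 17.

17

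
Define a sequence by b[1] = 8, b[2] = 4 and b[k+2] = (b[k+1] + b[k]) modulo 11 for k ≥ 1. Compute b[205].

b[1] = 8, b[2] = 4, b[3] = 1, b[4] = 5, b[5] = 6, b[6] = 0, b[7] = 6, b[8] = 6, b[9] = 1, b[10] = 7, b[11] = 8, b[12] = 4.
Since (b[11], b[12]) = (b[1], b[2]) = (8, 4) (two consecutive terms determine the rest), the sequence is periodic with period 10.
(205 - 1) mod 10 = 4, so b[205] = b[5] = 6.

6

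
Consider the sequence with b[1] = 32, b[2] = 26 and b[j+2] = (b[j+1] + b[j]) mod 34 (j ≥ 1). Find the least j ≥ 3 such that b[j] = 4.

We have b[1] = 32, b[2] = 26, b[3] = 24, b[4] = 16, b[5] = 6, b[6] = 22, b[7] = 28, b[8] = 16, b[9] = 10, b[10] = 26, b[11] = 2, b[12] = 28, b[13] = 30, b[14] = 24, b[15] = 20, b[16] = 10, b[17] = 30, b[18] = 6, b[19] = 2, b[20] = 8, b[21] = 10, b[22] = 18, b[23] = 28, b[24] = 12, b[25] = 6, b[26] = 18, b[27] = 24, b[28] = 8, b[29] = 32, b[30] = 6, b[31] = 4, b[32] = 10, b[33] = 14, b[34] = 24, b[35] = 4, b[36] = 28, b[37] = 32, b[38] = 26.
The sequence repeats with period 36.
The value 4 first appears (with j ≥ 3) at b[31].

31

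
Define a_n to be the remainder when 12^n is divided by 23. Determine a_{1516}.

4

We have a_0 = 1, a_1 = 12, a_2 = 6, a_3 = 3, a_4 = 13, a_5 = 18, a_6 = 9, a_7 = 16, a_8 = 8, a_9 = 4, a_{10} = 2, a_{11} = 1.
The sequence repeats with period 11.
So a_{1516} = a_{0 + ((1516-0) mod 11)} = a_9 = 4.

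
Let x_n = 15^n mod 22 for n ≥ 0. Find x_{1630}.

x_0 = 1, x_1 = 15, x_2 = 5, x_3 = 9, x_4 = 3, x_5 = 1.
Since x_5 = x_0 = 1, the sequence is periodic with period 5.
(1630 - 0) mod 5 = 0, so x_{1630} = x_0 = 1.

1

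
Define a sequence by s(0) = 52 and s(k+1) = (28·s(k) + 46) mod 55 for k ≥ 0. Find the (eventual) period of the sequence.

10

We have s(0) = 52; s(1) = 17; s(2) = 27; s(3) = 32; s(4) = 7; s(5) = 22; s(6) = 2; s(7) = 47; s(8) = 42; s(9) = 12; s(10) = 52.
Since s(10) = s(0) = 52, the sequence is periodic with period 10.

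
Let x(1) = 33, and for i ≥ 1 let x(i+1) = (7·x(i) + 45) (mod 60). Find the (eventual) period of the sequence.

4

Computing terms: x(1) = 33,  x(2) = 36,  x(3) = 57,  x(4) = 24,  x(5) = 33.
Since x(5) = x(1) = 33, the sequence is periodic with period 4.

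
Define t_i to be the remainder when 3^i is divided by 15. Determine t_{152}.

6

Listing terms: t_0 = 1,  t_1 = 3,  t_2 = 9,  t_3 = 12,  t_4 = 6,  t_5 = 3.
Since t_5 = t_1 = 3, the sequence is eventually periodic: after a pre-period of length 1 it cycles with period 4.
For i ≥ 1, t_i depends only on (i - 1) mod 4. (152 - 1) mod 4 = 3, so t_{152} = t_4 = 6.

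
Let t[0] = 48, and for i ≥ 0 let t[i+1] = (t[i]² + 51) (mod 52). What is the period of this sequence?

We have t[0] = 48; t[1] = 15; t[2] = 16; t[3] = 47; t[4] = 24; t[5] = 3; t[6] = 8; t[7] = 11; t[8] = 16.
Since t[8] = t[2] = 16, the sequence is eventually periodic: after a pre-period of length 2 it cycles with period 6.

6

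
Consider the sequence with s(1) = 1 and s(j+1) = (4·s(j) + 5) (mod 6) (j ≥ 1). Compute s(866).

3

We have s(1) = 1, s(2) = 3, s(3) = 5, s(4) = 1.
The sequence repeats with period 3.
So s(866) = s(1 + ((866-1) mod 3)) = s(2) = 3.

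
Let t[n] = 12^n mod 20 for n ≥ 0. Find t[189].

12

Computing terms: t[0] = 1,  t[1] = 12,  t[2] = 4,  t[3] = 8,  t[4] = 16,  t[5] = 12.
Since t[5] = t[1] = 12, the sequence is eventually periodic: after a pre-period of length 1 it cycles with period 4.
For n ≥ 1, t[n] depends only on (n - 1) mod 4. (189 - 1) mod 4 = 0, so t[189] = t[1] = 12.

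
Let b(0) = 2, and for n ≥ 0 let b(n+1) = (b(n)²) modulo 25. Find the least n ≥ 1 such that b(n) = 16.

2

Listing terms: b(0) = 2, b(1) = 4, b(2) = 16, b(3) = 6, b(4) = 11, b(5) = 21, b(6) = 16.
Since b(6) = b(2) = 16, the sequence is eventually periodic: after a pre-period of length 2 it cycles with period 4.
The value 16 first appears (with n ≥ 1) at b(2).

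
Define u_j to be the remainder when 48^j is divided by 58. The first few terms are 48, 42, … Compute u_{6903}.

Listing terms: u_1 = 48; u_2 = 42; u_3 = 44; u_4 = 24; u_5 = 50; u_6 = 22; u_7 = 12; u_8 = 54; u_9 = 40; u_{10} = 6; u_{11} = 56; u_{12} = 20; u_{13} = 32; u_{14} = 28; u_{15} = 10; u_{16} = 16; u_{17} = 14; u_{18} = 34; u_{19} = 8; u_{20} = 36; u_{21} = 46; u_{22} = 4; u_{23} = 18; u_{24} = 52; u_{25} = 2; u_{26} = 38; u_{27} = 26; u_{28} = 30; u_{29} = 48.
Since u_{29} = u_1 = 48, the sequence is periodic with period 28.
(6903 - 1) mod 28 = 14, so u_{6903} = u_{15} = 10.

10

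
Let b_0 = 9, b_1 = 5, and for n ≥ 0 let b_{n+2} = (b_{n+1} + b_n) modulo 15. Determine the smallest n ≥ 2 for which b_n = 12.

8

We have b_0 = 9, b_1 = 5, b_2 = 14, b_3 = 4, b_4 = 3, b_5 = 7, b_6 = 10, b_7 = 2, b_8 = 12, b_9 = 14, b_{10} = 11, b_{11} = 10, b_{12} = 6, b_{13} = 1, b_{14} = 7, b_{15} = 8, b_{16} = 0, b_{17} = 8, b_{18} = 8, b_{19} = 1, b_{20} = 9, b_{21} = 10, b_{22} = 4, b_{23} = 14, b_{24} = 3, b_{25} = 2, b_{26} = 5, b_{27} = 7, b_{28} = 12, b_{29} = 4, b_{30} = 1, b_{31} = 5, b_{32} = 6, b_{33} = 11, b_{34} = 2, b_{35} = 13, b_{36} = 0, b_{37} = 13, b_{38} = 13, b_{39} = 11, b_{40} = 9, b_{41} = 5.
The sequence repeats with period 40.
The value 12 first appears (with n ≥ 2) at b_8.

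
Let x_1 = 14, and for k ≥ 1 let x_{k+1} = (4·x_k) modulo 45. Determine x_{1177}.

x_1 = 14; x_2 = 11; x_3 = 44; x_4 = 41; x_5 = 29; x_6 = 26; x_7 = 14.
Since x_7 = x_1 = 14, the sequence is periodic with period 6.
So x_{1177} = x_{1 + ((1177-1) mod 6)} = x_1 = 14.

14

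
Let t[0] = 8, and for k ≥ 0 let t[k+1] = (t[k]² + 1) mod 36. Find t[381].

17

Listing terms: t[0] = 8, t[1] = 29, t[2] = 14, t[3] = 17, t[4] = 2, t[5] = 5, t[6] = 26, t[7] = 29.
Since t[7] = t[1] = 29, the sequence is eventually periodic: after a pre-period of length 1 it cycles with period 6.
For k ≥ 1, t[k] depends only on (k - 1) mod 6. (381 - 1) mod 6 = 2, so t[381] = t[3] = 17.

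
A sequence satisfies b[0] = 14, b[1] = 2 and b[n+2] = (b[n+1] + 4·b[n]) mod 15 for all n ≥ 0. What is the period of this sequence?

24

We have b[0] = 14; b[1] = 2; b[2] = 13; b[3] = 6; b[4] = 13; b[5] = 7; b[6] = 14; b[7] = 12; b[8] = 8; b[9] = 11; b[10] = 13; b[11] = 12; b[12] = 4; b[13] = 7; b[14] = 8; b[15] = 6; b[16] = 8; b[17] = 2; b[18] = 4; b[19] = 12; b[20] = 13; b[21] = 1; b[22] = 8; b[23] = 12; b[24] = 14; b[25] = 2.
The sequence repeats with period 24.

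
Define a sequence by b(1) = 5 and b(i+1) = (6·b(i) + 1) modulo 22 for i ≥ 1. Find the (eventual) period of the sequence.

Listing terms: b(1) = 5,  b(2) = 9,  b(3) = 11,  b(4) = 1,  b(5) = 7,  b(6) = 21,  b(7) = 17,  b(8) = 15,  b(9) = 3,  b(10) = 19,  b(11) = 5.
Since b(11) = b(1) = 5, the sequence is periodic with period 10.

10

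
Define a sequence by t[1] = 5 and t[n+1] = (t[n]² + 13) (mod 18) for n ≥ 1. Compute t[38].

2

We have t[1] = 5, t[2] = 2, t[3] = 17, t[4] = 14, t[5] = 11, t[6] = 8, t[7] = 5.
Since t[7] = t[1] = 5, the sequence is periodic with period 6.
So t[38] = t[1 + ((38-1) mod 6)] = t[2] = 2.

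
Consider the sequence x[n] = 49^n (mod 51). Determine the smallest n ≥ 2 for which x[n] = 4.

x[1] = 49, x[2] = 4, x[3] = 43, x[4] = 16, x[5] = 19, x[6] = 13, x[7] = 25, x[8] = 1, x[9] = 49.
Since x[9] = x[1] = 49, the sequence is periodic with period 8.
The value 4 first appears (with n ≥ 2) at x[2].

2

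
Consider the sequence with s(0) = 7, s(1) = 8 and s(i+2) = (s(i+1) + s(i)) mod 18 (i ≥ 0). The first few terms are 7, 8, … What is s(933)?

Computing terms: s(0) = 7, s(1) = 8, s(2) = 15, s(3) = 5, s(4) = 2, s(5) = 7, s(6) = 9, s(7) = 16, s(8) = 7, s(9) = 5, s(10) = 12, s(11) = 17, s(12) = 11, s(13) = 10, s(14) = 3, s(15) = 13, s(16) = 16, s(17) = 11, s(18) = 9, s(19) = 2, s(20) = 11, s(21) = 13, s(22) = 6, s(23) = 1, s(24) = 7, s(25) = 8.
Since (s(24), s(25)) = (s(0), s(1)) = (7, 8) (two consecutive terms determine the rest), the sequence is periodic with period 24.
(933 - 0) mod 24 = 21, so s(933) = s(21) = 13.

13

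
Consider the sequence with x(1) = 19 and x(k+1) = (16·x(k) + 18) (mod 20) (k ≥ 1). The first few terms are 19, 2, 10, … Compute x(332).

We have x(1) = 19,  x(2) = 2,  x(3) = 10,  x(4) = 18,  x(5) = 6,  x(6) = 14,  x(7) = 2.
Since x(7) = x(2) = 2, the sequence is eventually periodic: after a pre-period of length 1 it cycles with period 5.
For k ≥ 2, x(k) depends only on (k - 2) mod 5. (332 - 2) mod 5 = 0, so x(332) = x(2) = 2.

2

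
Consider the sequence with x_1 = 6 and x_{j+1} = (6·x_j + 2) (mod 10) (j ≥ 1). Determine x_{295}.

Listing terms: x_1 = 6; x_2 = 8; x_3 = 0; x_4 = 2; x_5 = 4; x_6 = 6.
Since x_6 = x_1 = 6, the sequence is periodic with period 5.
So x_{295} = x_{1 + ((295-1) mod 5)} = x_5 = 4.

4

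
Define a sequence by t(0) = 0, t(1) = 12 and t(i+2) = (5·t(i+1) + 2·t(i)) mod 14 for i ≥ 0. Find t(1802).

t(0) = 0,  t(1) = 12,  t(2) = 4,  t(3) = 2,  t(4) = 4,  t(5) = 10,  t(6) = 2,  t(7) = 2,  t(8) = 0,  t(9) = 4,  t(10) = 6,  t(11) = 10,  t(12) = 6,  t(13) = 8,  t(14) = 10,  t(15) = 10,  t(16) = 0,  t(17) = 6,  t(18) = 2,  t(19) = 8,  t(20) = 2,  t(21) = 12,  t(22) = 8,  t(23) = 8,  t(24) = 0,  t(25) = 2,  t(26) = 10,  t(27) = 12,  t(28) = 10,  t(29) = 4,  t(30) = 12,  t(31) = 12,  t(32) = 0,  t(33) = 10,  t(34) = 8,  t(35) = 4,  t(36) = 8,  t(37) = 6,  t(38) = 4,  t(39) = 4,  t(40) = 0,  t(41) = 8,  t(42) = 12,  t(43) = 6,  t(44) = 12,  t(45) = 2,  t(46) = 6,  t(47) = 6,  t(48) = 0,  t(49) = 12.
The sequence repeats with period 48.
(1802 - 0) mod 48 = 26, so t(1802) = t(26) = 10.

10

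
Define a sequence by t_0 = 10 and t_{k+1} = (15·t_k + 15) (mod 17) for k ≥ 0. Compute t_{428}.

0

We have t_0 = 10,  t_1 = 12,  t_2 = 8,  t_3 = 16,  t_4 = 0,  t_5 = 15,  t_6 = 2,  t_7 = 11,  t_8 = 10.
The sequence repeats with period 8.
So t_{428} = t_{0 + ((428-0) mod 8)} = t_4 = 0.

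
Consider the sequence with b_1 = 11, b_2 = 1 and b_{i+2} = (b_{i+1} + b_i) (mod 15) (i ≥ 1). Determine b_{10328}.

b_1 = 11,  b_2 = 1,  b_3 = 12,  b_4 = 13,  b_5 = 10,  b_6 = 8,  b_7 = 3,  b_8 = 11,  b_9 = 14,  b_{10} = 10,  b_{11} = 9,  b_{12} = 4,  b_{13} = 13,  b_{14} = 2,  b_{15} = 0,  b_{16} = 2,  b_{17} = 2,  b_{18} = 4,  b_{19} = 6,  b_{20} = 10,  b_{21} = 1,  b_{22} = 11,  b_{23} = 12,  b_{24} = 8,  b_{25} = 5,  b_{26} = 13,  b_{27} = 3,  b_{28} = 1,  b_{29} = 4,  b_{30} = 5,  b_{31} = 9,  b_{32} = 14,  b_{33} = 8,  b_{34} = 7,  b_{35} = 0,  b_{36} = 7,  b_{37} = 7,  b_{38} = 14,  b_{39} = 6,  b_{40} = 5,  b_{41} = 11,  b_{42} = 1.
The sequence repeats with period 40.
(10328 - 1) mod 40 = 7, so b_{10328} = b_8 = 11.

11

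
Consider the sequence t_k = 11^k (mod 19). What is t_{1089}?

1

Computing terms: t_0 = 1, t_1 = 11, t_2 = 7, t_3 = 1.
Since t_3 = t_0 = 1, the sequence is periodic with period 3.
So t_{1089} = t_{0 + ((1089-0) mod 3)} = t_0 = 1.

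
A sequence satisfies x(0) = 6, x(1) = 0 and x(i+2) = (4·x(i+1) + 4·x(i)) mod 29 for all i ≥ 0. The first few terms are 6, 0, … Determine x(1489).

7

Listing terms: x(0) = 6, x(1) = 0, x(2) = 24, x(3) = 9, x(4) = 16, x(5) = 13, x(6) = 0, x(7) = 23, x(8) = 5, x(9) = 25, x(10) = 4, x(11) = 0, x(12) = 16, x(13) = 6, x(14) = 1, x(15) = 28, x(16) = 0, x(17) = 25, x(18) = 13, x(19) = 7, x(20) = 22, x(21) = 0, x(22) = 1, x(23) = 4, x(24) = 20, x(25) = 9, x(26) = 0, x(27) = 7, x(28) = 28, x(29) = 24, x(30) = 5, x(31) = 0, x(32) = 20, x(33) = 22, x(34) = 23, x(35) = 6, x(36) = 0.
Since (x(35), x(36)) = (x(0), x(1)) = (6, 0) (two consecutive terms determine the rest), the sequence is periodic with period 35.
So x(1489) = x(0 + ((1489-0) mod 35)) = x(19) = 7.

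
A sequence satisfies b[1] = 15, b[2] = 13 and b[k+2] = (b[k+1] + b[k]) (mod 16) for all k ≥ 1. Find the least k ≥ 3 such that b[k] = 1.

8

We have b[1] = 15, b[2] = 13, b[3] = 12, b[4] = 9, b[5] = 5, b[6] = 14, b[7] = 3, b[8] = 1, b[9] = 4, b[10] = 5, b[11] = 9, b[12] = 14, b[13] = 7, b[14] = 5, b[15] = 12, b[16] = 1, b[17] = 13, b[18] = 14, b[19] = 11, b[20] = 9, b[21] = 4, b[22] = 13, b[23] = 1, b[24] = 14, b[25] = 15, b[26] = 13.
Since (b[25], b[26]) = (b[1], b[2]) = (15, 13) (two consecutive terms determine the rest), the sequence is periodic with period 24.
The value 1 first appears (with k ≥ 3) at b[8].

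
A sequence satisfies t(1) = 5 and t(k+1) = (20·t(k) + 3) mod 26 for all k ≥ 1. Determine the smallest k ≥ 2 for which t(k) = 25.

We have t(1) = 5,  t(2) = 25,  t(3) = 9,  t(4) = 1,  t(5) = 23,  t(6) = 21,  t(7) = 7,  t(8) = 13,  t(9) = 3,  t(10) = 11,  t(11) = 15,  t(12) = 17,  t(13) = 5.
The sequence repeats with period 12.
The value 25 first appears (with k ≥ 2) at t(2).

2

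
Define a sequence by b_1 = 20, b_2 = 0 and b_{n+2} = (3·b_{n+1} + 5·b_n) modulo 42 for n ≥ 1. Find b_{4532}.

Computing terms: b_1 = 20,  b_2 = 0,  b_3 = 16,  b_4 = 6,  b_5 = 14,  b_6 = 30,  b_7 = 34,  b_8 = 0,  b_9 = 2,  b_{10} = 6,  b_{11} = 28,  b_{12} = 30,  b_{13} = 20,  b_{14} = 0.
The sequence repeats with period 12.
(4532 - 1) mod 12 = 7, so b_{4532} = b_8 = 0.

0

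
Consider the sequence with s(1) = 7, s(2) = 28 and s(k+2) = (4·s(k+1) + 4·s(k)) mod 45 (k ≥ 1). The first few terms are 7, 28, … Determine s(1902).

20

We have s(1) = 7; s(2) = 28; s(3) = 5; s(4) = 42; s(5) = 8; s(6) = 20; s(7) = 22; s(8) = 33; s(9) = 40; s(10) = 22; s(11) = 23; s(12) = 0; s(13) = 2; s(14) = 8; s(15) = 40; s(16) = 12; s(17) = 28; s(18) = 25; s(19) = 32; s(20) = 3; s(21) = 5; s(22) = 32; s(23) = 13; s(24) = 0; s(25) = 7; s(26) = 28.
Since (s(25), s(26)) = (s(1), s(2)) = (7, 28) (two consecutive terms determine the rest), the sequence is periodic with period 24.
(1902 - 1) mod 24 = 5, so s(1902) = s(6) = 20.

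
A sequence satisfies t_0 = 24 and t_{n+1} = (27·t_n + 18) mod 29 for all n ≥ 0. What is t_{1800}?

3

t_0 = 24,  t_1 = 28,  t_2 = 20,  t_3 = 7,  t_4 = 4,  t_5 = 10,  t_6 = 27,  t_7 = 22,  t_8 = 3,  t_9 = 12,  t_{10} = 23,  t_{11} = 1,  t_{12} = 16,  t_{13} = 15,  t_{14} = 17,  t_{15} = 13,  t_{16} = 21,  t_{17} = 5,  t_{18} = 8,  t_{19} = 2,  t_{20} = 14,  t_{21} = 19,  t_{22} = 9,  t_{23} = 0,  t_{24} = 18,  t_{25} = 11,  t_{26} = 25,  t_{27} = 26,  t_{28} = 24.
The sequence repeats with period 28.
(1800 - 0) mod 28 = 8, so t_{1800} = t_8 = 3.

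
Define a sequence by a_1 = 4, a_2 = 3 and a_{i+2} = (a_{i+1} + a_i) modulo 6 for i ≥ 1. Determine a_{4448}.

a_1 = 4,  a_2 = 3,  a_3 = 1,  a_4 = 4,  a_5 = 5,  a_6 = 3,  a_7 = 2,  a_8 = 5,  a_9 = 1,  a_{10} = 0,  a_{11} = 1,  a_{12} = 1,  a_{13} = 2,  a_{14} = 3,  a_{15} = 5,  a_{16} = 2,  a_{17} = 1,  a_{18} = 3,  a_{19} = 4,  a_{20} = 1,  a_{21} = 5,  a_{22} = 0,  a_{23} = 5,  a_{24} = 5,  a_{25} = 4,  a_{26} = 3.
Since (a_{25}, a_{26}) = (a_1, a_2) = (4, 3) (two consecutive terms determine the rest), the sequence is periodic with period 24.
So a_{4448} = a_{1 + ((4448-1) mod 24)} = a_8 = 5.

5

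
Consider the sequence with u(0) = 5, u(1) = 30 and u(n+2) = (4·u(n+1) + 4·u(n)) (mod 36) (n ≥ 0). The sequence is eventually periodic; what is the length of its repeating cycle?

24

Computing terms: u(0) = 5; u(1) = 30; u(2) = 32; u(3) = 32; u(4) = 4; u(5) = 0; u(6) = 16; u(7) = 28; u(8) = 32; u(9) = 24; u(10) = 8; u(11) = 20; u(12) = 4; u(13) = 24; u(14) = 4; u(15) = 4; u(16) = 32; u(17) = 0; u(18) = 20; u(19) = 8; u(20) = 4; u(21) = 12; u(22) = 28; u(23) = 16; u(24) = 32; u(25) = 12; u(26) = 32; u(27) = 32.
Since (u(26), u(27)) = (u(2), u(3)) = (32, 32) (two consecutive terms determine the rest), the sequence is eventually periodic: after a pre-period of length 2 it cycles with period 24.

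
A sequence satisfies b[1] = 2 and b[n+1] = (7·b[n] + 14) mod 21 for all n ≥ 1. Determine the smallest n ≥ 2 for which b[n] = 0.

3

We have b[1] = 2; b[2] = 7; b[3] = 0; b[4] = 14; b[5] = 7.
Since b[5] = b[2] = 7, the sequence is eventually periodic: after a pre-period of length 1 it cycles with period 3.
The value 0 first appears (with n ≥ 2) at b[3].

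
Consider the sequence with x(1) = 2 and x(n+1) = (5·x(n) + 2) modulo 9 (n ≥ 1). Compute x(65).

5

We have x(1) = 2,  x(2) = 3,  x(3) = 8,  x(4) = 6,  x(5) = 5,  x(6) = 0,  x(7) = 2.
The sequence repeats with period 6.
So x(65) = x(1 + ((65-1) mod 6)) = x(5) = 5.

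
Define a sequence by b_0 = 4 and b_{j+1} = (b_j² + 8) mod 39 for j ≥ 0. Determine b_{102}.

35

Computing terms: b_0 = 4, b_1 = 24, b_2 = 38, b_3 = 9, b_4 = 11, b_5 = 12, b_6 = 35, b_7 = 24.
Since b_7 = b_1 = 24, the sequence is eventually periodic: after a pre-period of length 1 it cycles with period 6.
For j ≥ 1, b_j depends only on (j - 1) mod 6. (102 - 1) mod 6 = 5, so b_{102} = b_6 = 35.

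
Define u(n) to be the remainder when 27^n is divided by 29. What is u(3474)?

4

We have u(0) = 1,  u(1) = 27,  u(2) = 4,  u(3) = 21,  u(4) = 16,  u(5) = 26,  u(6) = 6,  u(7) = 17,  u(8) = 24,  u(9) = 10,  u(10) = 9,  u(11) = 11,  u(12) = 7,  u(13) = 15,  u(14) = 28,  u(15) = 2,  u(16) = 25,  u(17) = 8,  u(18) = 13,  u(19) = 3,  u(20) = 23,  u(21) = 12,  u(22) = 5,  u(23) = 19,  u(24) = 20,  u(25) = 18,  u(26) = 22,  u(27) = 14,  u(28) = 1.
Since u(28) = u(0) = 1, the sequence is periodic with period 28.
(3474 - 0) mod 28 = 2, so u(3474) = u(2) = 4.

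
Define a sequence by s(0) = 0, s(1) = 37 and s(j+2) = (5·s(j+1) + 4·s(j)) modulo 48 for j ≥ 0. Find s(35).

17

s(0) = 0, s(1) = 37, s(2) = 41, s(3) = 17, s(4) = 9, s(5) = 17, s(6) = 25, s(7) = 1, s(8) = 9, s(9) = 1, s(10) = 41, s(11) = 17.
Since (s(10), s(11)) = (s(2), s(3)) = (41, 17) (two consecutive terms determine the rest), the sequence is eventually periodic: after a pre-period of length 2 it cycles with period 8.
For j ≥ 2, s(j) depends only on (j - 2) mod 8. (35 - 2) mod 8 = 1, so s(35) = s(3) = 17.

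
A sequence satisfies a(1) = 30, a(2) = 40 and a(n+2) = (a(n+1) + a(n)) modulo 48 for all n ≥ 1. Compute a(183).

38

Computing terms: a(1) = 30; a(2) = 40; a(3) = 22; a(4) = 14; a(5) = 36; a(6) = 2; a(7) = 38; a(8) = 40; a(9) = 30; a(10) = 22; a(11) = 4; a(12) = 26; a(13) = 30; a(14) = 8; a(15) = 38; a(16) = 46; a(17) = 36; a(18) = 34; a(19) = 22; a(20) = 8; a(21) = 30; a(22) = 38; a(23) = 20; a(24) = 10; a(25) = 30; a(26) = 40.
Since (a(25), a(26)) = (a(1), a(2)) = (30, 40) (two consecutive terms determine the rest), the sequence is periodic with period 24.
So a(183) = a(1 + ((183-1) mod 24)) = a(15) = 38.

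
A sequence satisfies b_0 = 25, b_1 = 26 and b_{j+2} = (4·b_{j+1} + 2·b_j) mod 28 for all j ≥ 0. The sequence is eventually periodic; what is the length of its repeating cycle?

48

b_0 = 25, b_1 = 26, b_2 = 14, b_3 = 24, b_4 = 12, b_5 = 12, b_6 = 16, b_7 = 4, b_8 = 20, b_9 = 4, b_{10} = 0, b_{11} = 8, b_{12} = 4, b_{13} = 4, b_{14} = 24, b_{15} = 20, b_{16} = 16, b_{17} = 20, b_{18} = 0, b_{19} = 12, b_{20} = 20, b_{21} = 20, b_{22} = 8, b_{23} = 16, b_{24} = 24, b_{25} = 16, b_{26} = 0, b_{27} = 4, b_{28} = 16, b_{29} = 16, b_{30} = 12, b_{31} = 24, b_{32} = 8, b_{33} = 24, b_{34} = 0, b_{35} = 20, b_{36} = 24, b_{37} = 24, b_{38} = 4, b_{39} = 8, b_{40} = 12, b_{41} = 8, b_{42} = 0, b_{43} = 16, b_{44} = 8, b_{45} = 8, b_{46} = 20, b_{47} = 12, b_{48} = 4, b_{49} = 12, b_{50} = 0, b_{51} = 24, b_{52} = 12.
Since (b_{51}, b_{52}) = (b_3, b_4) = (24, 12) (two consecutive terms determine the rest), the sequence is eventually periodic: after a pre-period of length 3 it cycles with period 48.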